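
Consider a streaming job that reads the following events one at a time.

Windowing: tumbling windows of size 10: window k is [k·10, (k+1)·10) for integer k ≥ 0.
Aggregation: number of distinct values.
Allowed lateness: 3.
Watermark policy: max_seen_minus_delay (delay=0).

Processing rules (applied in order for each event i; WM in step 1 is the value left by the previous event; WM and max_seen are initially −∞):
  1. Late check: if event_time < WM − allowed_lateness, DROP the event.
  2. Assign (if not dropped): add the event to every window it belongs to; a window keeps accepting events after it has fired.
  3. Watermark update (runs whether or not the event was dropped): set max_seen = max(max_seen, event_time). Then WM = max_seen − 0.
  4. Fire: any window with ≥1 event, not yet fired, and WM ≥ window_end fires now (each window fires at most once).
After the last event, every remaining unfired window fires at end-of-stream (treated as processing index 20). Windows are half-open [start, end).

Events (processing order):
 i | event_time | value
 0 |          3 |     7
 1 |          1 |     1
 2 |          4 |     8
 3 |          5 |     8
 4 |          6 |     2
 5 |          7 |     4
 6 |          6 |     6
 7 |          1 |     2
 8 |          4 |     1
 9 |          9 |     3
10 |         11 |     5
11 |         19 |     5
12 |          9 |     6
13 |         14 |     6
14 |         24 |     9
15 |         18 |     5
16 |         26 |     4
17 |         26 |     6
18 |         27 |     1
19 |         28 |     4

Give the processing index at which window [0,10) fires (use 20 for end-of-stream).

10

i=0 t=3 v=7: → [0,10); WM=3
i=1 t=1 v=1: → [0,10); WM=3
i=2 t=4 v=8: → [0,10); WM=4
i=3 t=5 v=8: → [0,10); WM=5
i=4 t=6 v=2: → [0,10); WM=6
i=5 t=7 v=4: → [0,10); WM=7
i=6 t=6 v=6: → [0,10); WM=7
i=7 t=1 v=2: DROP (t<7-3); WM=7
i=8 t=4 v=1: → [0,10); WM=7
i=9 t=9 v=3: → [0,10); WM=9
i=10 t=11 v=5: → [10,20); WM=11; [0,10) fires=7
i=11 t=19 v=5: → [10,20); WM=19
i=12 t=9 v=6: DROP (t<19-3); WM=19
i=13 t=14 v=6: DROP (t<19-3); WM=19
i=14 t=24 v=9: → [20,30); WM=24; [10,20) fires=1
i=15 t=18 v=5: DROP (t<24-3); WM=24
i=16 t=26 v=4: → [20,30); WM=26
i=17 t=26 v=6: → [20,30); WM=26
i=18 t=27 v=1: → [20,30); WM=27
i=19 t=28 v=4: → [20,30); WM=28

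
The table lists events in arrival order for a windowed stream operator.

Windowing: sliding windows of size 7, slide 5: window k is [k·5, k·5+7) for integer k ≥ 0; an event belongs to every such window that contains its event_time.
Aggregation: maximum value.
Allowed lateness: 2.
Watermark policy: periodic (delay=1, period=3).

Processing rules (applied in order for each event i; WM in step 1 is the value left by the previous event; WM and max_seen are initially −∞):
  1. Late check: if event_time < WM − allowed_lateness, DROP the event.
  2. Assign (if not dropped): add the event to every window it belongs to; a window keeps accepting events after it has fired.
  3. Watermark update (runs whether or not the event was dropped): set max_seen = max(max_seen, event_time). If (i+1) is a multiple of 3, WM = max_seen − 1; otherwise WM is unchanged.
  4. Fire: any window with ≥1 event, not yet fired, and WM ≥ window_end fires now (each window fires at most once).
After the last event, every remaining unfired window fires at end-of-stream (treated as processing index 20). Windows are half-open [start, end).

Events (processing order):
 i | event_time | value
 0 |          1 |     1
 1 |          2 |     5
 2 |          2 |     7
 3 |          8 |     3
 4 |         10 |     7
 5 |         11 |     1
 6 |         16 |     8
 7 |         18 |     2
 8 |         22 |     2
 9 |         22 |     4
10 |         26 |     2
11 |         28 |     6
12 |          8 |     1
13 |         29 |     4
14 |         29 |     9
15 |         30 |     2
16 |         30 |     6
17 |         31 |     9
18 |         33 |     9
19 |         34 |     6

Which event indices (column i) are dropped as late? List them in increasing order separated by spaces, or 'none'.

i=0 t=1 v=1: → [0,7); WM=−∞
i=1 t=2 v=5: → [0,7); WM=−∞
i=2 t=2 v=7: → [0,7); WM=1
i=3 t=8 v=3: → [5,12); WM=1
i=4 t=10 v=7: → [10,17),[5,12); WM=1
i=5 t=11 v=1: → [10,17),[5,12); WM=10; [0,7) fires=7
i=6 t=16 v=8: → [15,22),[10,17); WM=10
i=7 t=18 v=2: → [15,22); WM=10
i=8 t=22 v=2: → [20,27); WM=21; [5,12) fires=7 [10,17) fires=8
i=9 t=22 v=4: → [20,27); WM=21
i=10 t=26 v=2: → [25,32),[20,27); WM=21
i=11 t=28 v=6: → [25,32); WM=27; [15,22) fires=8 [20,27) fires=4
i=12 t=8 v=1: DROP (t<27-2); WM=27
i=13 t=29 v=4: → [25,32); WM=27
i=14 t=29 v=9: → [25,32); WM=28
i=15 t=30 v=2: → [30,37),[25,32); WM=28
i=16 t=30 v=6: → [30,37),[25,32); WM=28
i=17 t=31 v=9: → [30,37),[25,32); WM=30
i=18 t=33 v=9: → [30,37); WM=30
i=19 t=34 v=6: → [30,37); WM=30

12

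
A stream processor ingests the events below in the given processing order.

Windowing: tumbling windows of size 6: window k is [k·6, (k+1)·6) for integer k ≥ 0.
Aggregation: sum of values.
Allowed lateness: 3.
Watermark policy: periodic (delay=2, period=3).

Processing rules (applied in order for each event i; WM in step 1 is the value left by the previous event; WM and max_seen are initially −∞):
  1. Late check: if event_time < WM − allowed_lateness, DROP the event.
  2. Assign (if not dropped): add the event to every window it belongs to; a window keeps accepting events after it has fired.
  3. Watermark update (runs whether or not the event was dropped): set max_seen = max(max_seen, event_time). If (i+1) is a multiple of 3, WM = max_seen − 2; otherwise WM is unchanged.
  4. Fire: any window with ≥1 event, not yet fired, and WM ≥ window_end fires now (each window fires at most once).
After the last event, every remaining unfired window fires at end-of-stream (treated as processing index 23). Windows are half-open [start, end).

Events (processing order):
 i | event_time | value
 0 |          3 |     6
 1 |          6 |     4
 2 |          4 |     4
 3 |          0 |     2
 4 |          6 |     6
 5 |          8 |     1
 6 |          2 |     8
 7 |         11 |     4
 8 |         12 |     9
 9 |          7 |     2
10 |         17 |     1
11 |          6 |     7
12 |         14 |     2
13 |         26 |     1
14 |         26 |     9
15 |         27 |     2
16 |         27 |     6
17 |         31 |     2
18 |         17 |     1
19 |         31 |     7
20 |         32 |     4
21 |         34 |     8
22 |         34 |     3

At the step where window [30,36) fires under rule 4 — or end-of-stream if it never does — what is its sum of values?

i=0 t=3 v=6: → [0,6); WM=−∞
i=1 t=6 v=4: → [6,12); WM=−∞
i=2 t=4 v=4: → [0,6); WM=4
i=3 t=0 v=2: DROP (t<4-3); WM=4
i=4 t=6 v=6: → [6,12); WM=4
i=5 t=8 v=1: → [6,12); WM=6; [0,6) fires=10
i=6 t=2 v=8: DROP (t<6-3); WM=6
i=7 t=11 v=4: → [6,12); WM=6
i=8 t=12 v=9: → [12,18); WM=10
i=9 t=7 v=2: → [6,12); WM=10
i=10 t=17 v=1: → [12,18); WM=10
i=11 t=6 v=7: DROP (t<10-3); WM=15; [6,12) fires=17
i=12 t=14 v=2: → [12,18); WM=15
i=13 t=26 v=1: → [24,30); WM=15
i=14 t=26 v=9: → [24,30); WM=24; [12,18) fires=12
i=15 t=27 v=2: → [24,30); WM=24
i=16 t=27 v=6: → [24,30); WM=24
i=17 t=31 v=2: → [30,36); WM=29
i=18 t=17 v=1: DROP (t<29-3); WM=29
i=19 t=31 v=7: → [30,36); WM=29
i=20 t=32 v=4: → [30,36); WM=30; [24,30) fires=18
i=21 t=34 v=8: → [30,36); WM=30
i=22 t=34 v=3: → [30,36); WM=30

24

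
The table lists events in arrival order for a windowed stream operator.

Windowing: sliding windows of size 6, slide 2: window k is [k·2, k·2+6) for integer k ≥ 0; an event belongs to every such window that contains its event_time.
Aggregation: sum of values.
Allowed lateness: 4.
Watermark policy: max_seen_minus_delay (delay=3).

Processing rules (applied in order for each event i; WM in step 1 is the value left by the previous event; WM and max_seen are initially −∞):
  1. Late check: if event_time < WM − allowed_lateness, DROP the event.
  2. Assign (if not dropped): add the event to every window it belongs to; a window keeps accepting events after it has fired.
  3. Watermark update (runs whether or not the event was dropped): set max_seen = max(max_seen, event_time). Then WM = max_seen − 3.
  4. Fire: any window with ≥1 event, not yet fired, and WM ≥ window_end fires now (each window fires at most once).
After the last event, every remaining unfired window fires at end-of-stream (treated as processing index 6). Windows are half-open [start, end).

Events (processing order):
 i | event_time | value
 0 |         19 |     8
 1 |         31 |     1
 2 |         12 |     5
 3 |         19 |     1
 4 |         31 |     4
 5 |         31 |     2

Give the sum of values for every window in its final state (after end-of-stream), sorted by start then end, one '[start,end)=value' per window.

i=0 t=19 v=8: → [18,24),[16,22),[14,20); WM=16
i=1 t=31 v=1: → [30,36),[28,34),[26,32); WM=28; [14,20) fires=8 [16,22) fires=8 [18,24) fires=8
i=2 t=12 v=5: DROP (t<28-4); WM=28
i=3 t=19 v=1: DROP (t<28-4); WM=28
i=4 t=31 v=4: → [30,36),[28,34),[26,32); WM=28
i=5 t=31 v=2: → [30,36),[28,34),[26,32); WM=28

[14,20)=8 [16,22)=8 [18,24)=8 [26,32)=7 [28,34)=7 [30,36)=7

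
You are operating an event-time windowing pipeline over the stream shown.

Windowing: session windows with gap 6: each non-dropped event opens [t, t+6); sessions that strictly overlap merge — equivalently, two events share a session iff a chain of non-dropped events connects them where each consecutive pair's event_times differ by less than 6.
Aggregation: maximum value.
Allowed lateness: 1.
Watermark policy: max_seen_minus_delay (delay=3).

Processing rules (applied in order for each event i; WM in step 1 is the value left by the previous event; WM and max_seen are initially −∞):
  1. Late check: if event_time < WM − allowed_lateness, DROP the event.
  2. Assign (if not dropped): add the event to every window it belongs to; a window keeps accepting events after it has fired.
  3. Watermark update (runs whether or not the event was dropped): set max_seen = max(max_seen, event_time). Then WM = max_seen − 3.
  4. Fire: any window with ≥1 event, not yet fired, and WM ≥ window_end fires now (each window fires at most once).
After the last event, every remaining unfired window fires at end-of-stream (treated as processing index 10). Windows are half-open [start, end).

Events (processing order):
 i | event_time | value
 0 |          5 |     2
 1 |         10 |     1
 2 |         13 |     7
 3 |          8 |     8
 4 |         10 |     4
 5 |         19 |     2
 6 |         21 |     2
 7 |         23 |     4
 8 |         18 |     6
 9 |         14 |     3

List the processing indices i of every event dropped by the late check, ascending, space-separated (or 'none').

i=0 t=5 v=2: → [5,11); WM=2
i=1 t=10 v=1: → [5,16); WM=7
i=2 t=13 v=7: → [5,19); WM=10
i=3 t=8 v=8: DROP (t<10-1); WM=10
i=4 t=10 v=4: → [5,19); WM=10
i=5 t=19 v=2: → [19,25); WM=16
i=6 t=21 v=2: → [19,27); WM=18
i=7 t=23 v=4: → [19,29); WM=20
i=8 t=18 v=6: DROP (t<20-1); WM=20
i=9 t=14 v=3: DROP (t<20-1); WM=20

3 8 9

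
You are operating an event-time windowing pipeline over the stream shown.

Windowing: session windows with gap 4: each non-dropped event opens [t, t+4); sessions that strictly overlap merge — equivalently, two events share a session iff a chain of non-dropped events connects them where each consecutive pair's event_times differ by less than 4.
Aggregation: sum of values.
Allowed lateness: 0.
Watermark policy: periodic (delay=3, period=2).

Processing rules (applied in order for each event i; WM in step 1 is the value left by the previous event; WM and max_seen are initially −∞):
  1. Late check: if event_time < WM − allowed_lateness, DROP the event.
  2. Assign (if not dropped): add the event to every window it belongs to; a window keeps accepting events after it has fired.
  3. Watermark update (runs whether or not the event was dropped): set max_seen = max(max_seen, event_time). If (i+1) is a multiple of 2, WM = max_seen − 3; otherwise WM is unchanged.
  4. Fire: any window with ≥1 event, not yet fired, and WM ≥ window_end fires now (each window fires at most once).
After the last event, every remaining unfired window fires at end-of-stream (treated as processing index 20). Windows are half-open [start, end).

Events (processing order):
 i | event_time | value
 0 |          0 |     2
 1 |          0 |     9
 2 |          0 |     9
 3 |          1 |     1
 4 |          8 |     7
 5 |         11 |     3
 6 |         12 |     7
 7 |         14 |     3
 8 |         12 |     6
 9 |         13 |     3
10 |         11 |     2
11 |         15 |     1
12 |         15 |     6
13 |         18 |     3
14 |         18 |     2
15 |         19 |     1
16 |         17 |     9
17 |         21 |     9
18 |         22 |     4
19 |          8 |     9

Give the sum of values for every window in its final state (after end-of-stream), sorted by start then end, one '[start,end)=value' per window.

i=0 t=0 v=2: → [0,4); WM=−∞
i=1 t=0 v=9: → [0,4); WM=-3
i=2 t=0 v=9: → [0,4); WM=-3
i=3 t=1 v=1: → [0,5); WM=-2
i=4 t=8 v=7: → [8,12); WM=-2
i=5 t=11 v=3: → [8,15); WM=8
i=6 t=12 v=7: → [8,16); WM=8
i=7 t=14 v=3: → [8,18); WM=11
i=8 t=12 v=6: → [8,18); WM=11
i=9 t=13 v=3: → [8,18); WM=11
i=10 t=11 v=2: → [8,18); WM=11
i=11 t=15 v=1: → [8,19); WM=12
i=12 t=15 v=6: → [8,19); WM=12
i=13 t=18 v=3: → [8,22); WM=15
i=14 t=18 v=2: → [8,22); WM=15
i=15 t=19 v=1: → [8,23); WM=16
i=16 t=17 v=9: → [8,23); WM=16
i=17 t=21 v=9: → [8,25); WM=18
i=18 t=22 v=4: → [8,26); WM=18
i=19 t=8 v=9: DROP (t<18-0); WM=19

[0,5)=21 [8,26)=66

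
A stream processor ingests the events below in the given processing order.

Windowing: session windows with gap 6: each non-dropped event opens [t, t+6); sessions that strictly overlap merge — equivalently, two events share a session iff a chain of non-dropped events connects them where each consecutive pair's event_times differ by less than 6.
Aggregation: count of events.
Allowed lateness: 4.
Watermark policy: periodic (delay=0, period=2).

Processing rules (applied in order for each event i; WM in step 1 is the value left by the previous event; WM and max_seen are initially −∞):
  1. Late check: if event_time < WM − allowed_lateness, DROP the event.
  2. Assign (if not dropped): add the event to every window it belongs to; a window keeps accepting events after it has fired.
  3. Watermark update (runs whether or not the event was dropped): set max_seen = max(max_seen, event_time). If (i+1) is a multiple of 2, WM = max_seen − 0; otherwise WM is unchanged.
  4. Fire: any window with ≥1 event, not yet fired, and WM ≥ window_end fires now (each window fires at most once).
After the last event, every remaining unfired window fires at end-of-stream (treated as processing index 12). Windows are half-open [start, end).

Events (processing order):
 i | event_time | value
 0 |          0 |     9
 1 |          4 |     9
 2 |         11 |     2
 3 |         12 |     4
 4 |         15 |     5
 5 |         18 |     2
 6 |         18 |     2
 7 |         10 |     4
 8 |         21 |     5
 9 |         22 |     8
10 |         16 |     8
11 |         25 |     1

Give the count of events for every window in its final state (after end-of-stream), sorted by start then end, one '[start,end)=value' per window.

[0,10)=2 [11,31)=8

i=0 t=0 v=9: → [0,6); WM=−∞
i=1 t=4 v=9: → [0,10); WM=4
i=2 t=11 v=2: → [11,17); WM=4
i=3 t=12 v=4: → [11,18); WM=12
i=4 t=15 v=5: → [11,21); WM=12
i=5 t=18 v=2: → [11,24); WM=18
i=6 t=18 v=2: → [11,24); WM=18
i=7 t=10 v=4: DROP (t<18-4); WM=18
i=8 t=21 v=5: → [11,27); WM=18
i=9 t=22 v=8: → [11,28); WM=22
i=10 t=16 v=8: DROP (t<22-4); WM=22
i=11 t=25 v=1: → [11,31); WM=25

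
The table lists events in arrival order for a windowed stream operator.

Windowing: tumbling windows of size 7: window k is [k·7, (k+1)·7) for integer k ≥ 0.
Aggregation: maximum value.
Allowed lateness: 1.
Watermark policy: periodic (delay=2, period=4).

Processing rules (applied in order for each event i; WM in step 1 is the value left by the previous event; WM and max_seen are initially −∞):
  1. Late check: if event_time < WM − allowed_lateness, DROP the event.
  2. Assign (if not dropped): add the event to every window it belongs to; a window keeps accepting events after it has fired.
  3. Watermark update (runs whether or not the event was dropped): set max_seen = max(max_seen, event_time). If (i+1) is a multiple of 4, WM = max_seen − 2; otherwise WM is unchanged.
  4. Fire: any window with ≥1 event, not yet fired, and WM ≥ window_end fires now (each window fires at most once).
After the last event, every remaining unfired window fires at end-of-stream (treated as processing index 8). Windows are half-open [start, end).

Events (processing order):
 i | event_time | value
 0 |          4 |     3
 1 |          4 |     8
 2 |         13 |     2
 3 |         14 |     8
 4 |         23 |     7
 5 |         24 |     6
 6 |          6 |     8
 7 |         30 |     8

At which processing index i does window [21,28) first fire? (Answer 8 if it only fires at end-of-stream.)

7

i=0 t=4 v=3: → [0,7); WM=−∞
i=1 t=4 v=8: → [0,7); WM=−∞
i=2 t=13 v=2: → [7,14); WM=−∞
i=3 t=14 v=8: → [14,21); WM=12; [0,7) fires=8
i=4 t=23 v=7: → [21,28); WM=12
i=5 t=24 v=6: → [21,28); WM=12
i=6 t=6 v=8: DROP (t<12-1); WM=12
i=7 t=30 v=8: → [28,35); WM=28; [7,14) fires=2 [14,21) fires=8 [21,28) fires=7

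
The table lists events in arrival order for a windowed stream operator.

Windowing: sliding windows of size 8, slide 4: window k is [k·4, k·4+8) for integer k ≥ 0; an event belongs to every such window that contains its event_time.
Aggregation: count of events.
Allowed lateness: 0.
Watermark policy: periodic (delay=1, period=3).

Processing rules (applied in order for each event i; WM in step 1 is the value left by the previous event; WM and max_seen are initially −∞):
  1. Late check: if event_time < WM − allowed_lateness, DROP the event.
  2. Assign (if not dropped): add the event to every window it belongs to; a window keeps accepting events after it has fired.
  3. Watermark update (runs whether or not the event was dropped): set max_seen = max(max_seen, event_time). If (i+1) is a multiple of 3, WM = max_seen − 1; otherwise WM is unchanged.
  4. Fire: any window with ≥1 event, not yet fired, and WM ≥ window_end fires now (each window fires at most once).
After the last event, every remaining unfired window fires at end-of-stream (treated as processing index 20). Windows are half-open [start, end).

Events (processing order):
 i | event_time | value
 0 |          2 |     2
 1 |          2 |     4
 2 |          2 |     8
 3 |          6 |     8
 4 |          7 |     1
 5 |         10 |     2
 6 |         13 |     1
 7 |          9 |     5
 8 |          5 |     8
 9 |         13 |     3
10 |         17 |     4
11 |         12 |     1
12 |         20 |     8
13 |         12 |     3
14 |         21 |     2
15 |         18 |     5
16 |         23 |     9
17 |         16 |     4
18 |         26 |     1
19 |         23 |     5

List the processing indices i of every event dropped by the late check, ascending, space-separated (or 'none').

8 13 15 17

i=0 t=2 v=2: → [0,8); WM=−∞
i=1 t=2 v=4: → [0,8); WM=−∞
i=2 t=2 v=8: → [0,8); WM=1
i=3 t=6 v=8: → [4,12),[0,8); WM=1
i=4 t=7 v=1: → [4,12),[0,8); WM=1
i=5 t=10 v=2: → [8,16),[4,12); WM=9; [0,8) fires=5
i=6 t=13 v=1: → [12,20),[8,16); WM=9
i=7 t=9 v=5: → [8,16),[4,12); WM=9
i=8 t=5 v=8: DROP (t<9-0); WM=12; [4,12) fires=4
i=9 t=13 v=3: → [12,20),[8,16); WM=12
i=10 t=17 v=4: → [16,24),[12,20); WM=12
i=11 t=12 v=1: → [12,20),[8,16); WM=16; [8,16) fires=5
i=12 t=20 v=8: → [20,28),[16,24); WM=16
i=13 t=12 v=3: DROP (t<16-0); WM=16
i=14 t=21 v=2: → [20,28),[16,24); WM=20; [12,20) fires=4
i=15 t=18 v=5: DROP (t<20-0); WM=20
i=16 t=23 v=9: → [20,28),[16,24); WM=20
i=17 t=16 v=4: DROP (t<20-0); WM=22
i=18 t=26 v=1: → [24,32),[20,28); WM=22
i=19 t=23 v=5: → [20,28),[16,24); WM=22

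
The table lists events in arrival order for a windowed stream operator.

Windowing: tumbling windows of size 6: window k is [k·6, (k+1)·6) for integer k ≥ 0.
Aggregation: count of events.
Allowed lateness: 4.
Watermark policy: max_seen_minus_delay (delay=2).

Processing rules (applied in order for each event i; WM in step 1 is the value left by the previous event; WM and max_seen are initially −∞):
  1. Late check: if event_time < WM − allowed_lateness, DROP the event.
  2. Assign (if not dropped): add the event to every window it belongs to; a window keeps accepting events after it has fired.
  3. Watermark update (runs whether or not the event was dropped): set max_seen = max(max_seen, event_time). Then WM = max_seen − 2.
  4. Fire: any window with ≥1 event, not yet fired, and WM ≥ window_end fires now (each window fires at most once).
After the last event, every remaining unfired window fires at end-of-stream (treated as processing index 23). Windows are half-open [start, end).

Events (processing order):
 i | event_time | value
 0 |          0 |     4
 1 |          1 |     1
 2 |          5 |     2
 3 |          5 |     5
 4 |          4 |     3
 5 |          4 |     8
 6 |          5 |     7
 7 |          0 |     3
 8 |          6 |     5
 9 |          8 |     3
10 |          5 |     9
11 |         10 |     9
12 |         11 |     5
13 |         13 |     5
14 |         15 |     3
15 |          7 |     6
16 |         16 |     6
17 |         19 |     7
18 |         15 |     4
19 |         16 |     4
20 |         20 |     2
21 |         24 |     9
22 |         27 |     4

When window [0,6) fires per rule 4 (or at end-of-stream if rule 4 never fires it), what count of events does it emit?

i=0 t=0 v=4: → [0,6); WM=-2
i=1 t=1 v=1: → [0,6); WM=-1
i=2 t=5 v=2: → [0,6); WM=3
i=3 t=5 v=5: → [0,6); WM=3
i=4 t=4 v=3: → [0,6); WM=3
i=5 t=4 v=8: → [0,6); WM=3
i=6 t=5 v=7: → [0,6); WM=3
i=7 t=0 v=3: → [0,6); WM=3
i=8 t=6 v=5: → [6,12); WM=4
i=9 t=8 v=3: → [6,12); WM=6; [0,6) fires=8
i=10 t=5 v=9: → [0,6); WM=6
i=11 t=10 v=9: → [6,12); WM=8
i=12 t=11 v=5: → [6,12); WM=9
i=13 t=13 v=5: → [12,18); WM=11
i=14 t=15 v=3: → [12,18); WM=13; [6,12) fires=4
i=15 t=7 v=6: DROP (t<13-4); WM=13
i=16 t=16 v=6: → [12,18); WM=14
i=17 t=19 v=7: → [18,24); WM=17
i=18 t=15 v=4: → [12,18); WM=17
i=19 t=16 v=4: → [12,18); WM=17
i=20 t=20 v=2: → [18,24); WM=18; [12,18) fires=5
i=21 t=24 v=9: → [24,30); WM=22
i=22 t=27 v=4: → [24,30); WM=25; [18,24) fires=2

8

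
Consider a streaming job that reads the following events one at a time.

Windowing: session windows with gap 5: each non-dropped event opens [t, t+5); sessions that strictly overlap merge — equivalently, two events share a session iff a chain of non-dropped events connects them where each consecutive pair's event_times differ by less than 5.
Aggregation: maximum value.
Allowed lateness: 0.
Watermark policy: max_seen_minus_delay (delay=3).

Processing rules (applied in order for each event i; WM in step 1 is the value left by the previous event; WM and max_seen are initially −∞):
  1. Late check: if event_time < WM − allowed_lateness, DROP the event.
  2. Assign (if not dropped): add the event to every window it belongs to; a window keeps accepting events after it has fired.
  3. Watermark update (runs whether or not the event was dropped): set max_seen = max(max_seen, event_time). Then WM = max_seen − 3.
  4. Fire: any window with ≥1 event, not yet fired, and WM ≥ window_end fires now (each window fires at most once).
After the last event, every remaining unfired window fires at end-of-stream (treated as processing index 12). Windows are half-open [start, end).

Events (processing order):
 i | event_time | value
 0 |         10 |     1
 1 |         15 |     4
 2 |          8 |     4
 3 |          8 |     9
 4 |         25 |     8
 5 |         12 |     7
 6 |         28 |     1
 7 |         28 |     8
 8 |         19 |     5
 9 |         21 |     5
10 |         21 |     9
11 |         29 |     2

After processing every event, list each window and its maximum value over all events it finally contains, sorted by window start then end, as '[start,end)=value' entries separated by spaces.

i=0 t=10 v=1: → [10,15); WM=7
i=1 t=15 v=4: → [15,20); WM=12
i=2 t=8 v=4: DROP (t<12-0); WM=12
i=3 t=8 v=9: DROP (t<12-0); WM=12
i=4 t=25 v=8: → [25,30); WM=22
i=5 t=12 v=7: DROP (t<22-0); WM=22
i=6 t=28 v=1: → [25,33); WM=25
i=7 t=28 v=8: → [25,33); WM=25
i=8 t=19 v=5: DROP (t<25-0); WM=25
i=9 t=21 v=5: DROP (t<25-0); WM=25
i=10 t=21 v=9: DROP (t<25-0); WM=25
i=11 t=29 v=2: → [25,34); WM=26

[10,15)=1 [15,20)=4 [25,34)=8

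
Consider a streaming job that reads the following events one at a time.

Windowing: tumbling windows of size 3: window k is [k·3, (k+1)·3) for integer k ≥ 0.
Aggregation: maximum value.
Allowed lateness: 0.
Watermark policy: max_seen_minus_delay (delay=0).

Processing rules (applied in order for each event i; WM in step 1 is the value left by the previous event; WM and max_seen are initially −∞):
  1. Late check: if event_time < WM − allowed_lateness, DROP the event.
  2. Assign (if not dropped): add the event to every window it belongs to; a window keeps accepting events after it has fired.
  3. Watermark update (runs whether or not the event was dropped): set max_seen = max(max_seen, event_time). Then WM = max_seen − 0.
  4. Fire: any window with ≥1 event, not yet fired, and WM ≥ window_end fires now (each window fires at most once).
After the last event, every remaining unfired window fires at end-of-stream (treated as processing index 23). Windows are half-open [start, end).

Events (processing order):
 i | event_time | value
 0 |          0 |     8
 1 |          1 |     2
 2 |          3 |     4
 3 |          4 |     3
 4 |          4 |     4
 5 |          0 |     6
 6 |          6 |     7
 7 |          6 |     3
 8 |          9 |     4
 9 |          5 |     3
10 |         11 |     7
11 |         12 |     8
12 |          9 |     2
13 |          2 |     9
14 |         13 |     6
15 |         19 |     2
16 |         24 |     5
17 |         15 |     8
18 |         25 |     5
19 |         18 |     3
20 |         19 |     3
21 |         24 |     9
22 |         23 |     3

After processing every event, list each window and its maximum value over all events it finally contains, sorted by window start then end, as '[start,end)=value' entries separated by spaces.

i=0 t=0 v=8: → [0,3); WM=0
i=1 t=1 v=2: → [0,3); WM=1
i=2 t=3 v=4: → [3,6); WM=3; [0,3) fires=8
i=3 t=4 v=3: → [3,6); WM=4
i=4 t=4 v=4: → [3,6); WM=4
i=5 t=0 v=6: DROP (t<4-0); WM=4
i=6 t=6 v=7: → [6,9); WM=6; [3,6) fires=4
i=7 t=6 v=3: → [6,9); WM=6
i=8 t=9 v=4: → [9,12); WM=9; [6,9) fires=7
i=9 t=5 v=3: DROP (t<9-0); WM=9
i=10 t=11 v=7: → [9,12); WM=11
i=11 t=12 v=8: → [12,15); WM=12; [9,12) fires=7
i=12 t=9 v=2: DROP (t<12-0); WM=12
i=13 t=2 v=9: DROP (t<12-0); WM=12
i=14 t=13 v=6: → [12,15); WM=13
i=15 t=19 v=2: → [18,21); WM=19; [12,15) fires=8
i=16 t=24 v=5: → [24,27); WM=24; [18,21) fires=2
i=17 t=15 v=8: DROP (t<24-0); WM=24
i=18 t=25 v=5: → [24,27); WM=25
i=19 t=18 v=3: DROP (t<25-0); WM=25
i=20 t=19 v=3: DROP (t<25-0); WM=25
i=21 t=24 v=9: DROP (t<25-0); WM=25
i=22 t=23 v=3: DROP (t<25-0); WM=25

[0,3)=8 [3,6)=4 [6,9)=7 [9,12)=7 [12,15)=8 [18,21)=2 [24,27)=5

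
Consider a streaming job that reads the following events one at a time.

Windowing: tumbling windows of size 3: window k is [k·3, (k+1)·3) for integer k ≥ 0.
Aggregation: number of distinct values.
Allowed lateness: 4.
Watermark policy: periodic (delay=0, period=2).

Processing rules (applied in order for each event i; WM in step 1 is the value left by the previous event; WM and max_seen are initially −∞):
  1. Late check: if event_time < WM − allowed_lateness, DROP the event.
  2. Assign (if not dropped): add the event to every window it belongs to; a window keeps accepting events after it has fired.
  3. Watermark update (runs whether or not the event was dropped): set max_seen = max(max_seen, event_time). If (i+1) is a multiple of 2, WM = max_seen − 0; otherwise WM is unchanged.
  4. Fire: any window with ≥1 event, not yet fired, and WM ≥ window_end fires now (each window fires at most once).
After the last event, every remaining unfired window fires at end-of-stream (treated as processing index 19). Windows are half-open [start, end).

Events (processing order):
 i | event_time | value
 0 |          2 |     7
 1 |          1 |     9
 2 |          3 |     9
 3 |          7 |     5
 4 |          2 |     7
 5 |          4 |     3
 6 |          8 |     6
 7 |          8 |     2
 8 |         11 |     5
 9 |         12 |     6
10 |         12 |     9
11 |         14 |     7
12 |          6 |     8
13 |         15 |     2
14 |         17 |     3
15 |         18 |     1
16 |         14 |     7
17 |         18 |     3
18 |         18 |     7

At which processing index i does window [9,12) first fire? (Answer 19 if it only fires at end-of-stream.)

i=0 t=2 v=7: → [0,3); WM=−∞
i=1 t=1 v=9: → [0,3); WM=2
i=2 t=3 v=9: → [3,6); WM=2
i=3 t=7 v=5: → [6,9); WM=7; [0,3) fires=2 [3,6) fires=1
i=4 t=2 v=7: DROP (t<7-4); WM=7
i=5 t=4 v=3: → [3,6); WM=7
i=6 t=8 v=6: → [6,9); WM=7
i=7 t=8 v=2: → [6,9); WM=8
i=8 t=11 v=5: → [9,12); WM=8
i=9 t=12 v=6: → [12,15); WM=12; [6,9) fires=3 [9,12) fires=1
i=10 t=12 v=9: → [12,15); WM=12
i=11 t=14 v=7: → [12,15); WM=14
i=12 t=6 v=8: DROP (t<14-4); WM=14
i=13 t=15 v=2: → [15,18); WM=15; [12,15) fires=3
i=14 t=17 v=3: → [15,18); WM=15
i=15 t=18 v=1: → [18,21); WM=18; [15,18) fires=2
i=16 t=14 v=7: → [12,15); WM=18
i=17 t=18 v=3: → [18,21); WM=18
i=18 t=18 v=7: → [18,21); WM=18

9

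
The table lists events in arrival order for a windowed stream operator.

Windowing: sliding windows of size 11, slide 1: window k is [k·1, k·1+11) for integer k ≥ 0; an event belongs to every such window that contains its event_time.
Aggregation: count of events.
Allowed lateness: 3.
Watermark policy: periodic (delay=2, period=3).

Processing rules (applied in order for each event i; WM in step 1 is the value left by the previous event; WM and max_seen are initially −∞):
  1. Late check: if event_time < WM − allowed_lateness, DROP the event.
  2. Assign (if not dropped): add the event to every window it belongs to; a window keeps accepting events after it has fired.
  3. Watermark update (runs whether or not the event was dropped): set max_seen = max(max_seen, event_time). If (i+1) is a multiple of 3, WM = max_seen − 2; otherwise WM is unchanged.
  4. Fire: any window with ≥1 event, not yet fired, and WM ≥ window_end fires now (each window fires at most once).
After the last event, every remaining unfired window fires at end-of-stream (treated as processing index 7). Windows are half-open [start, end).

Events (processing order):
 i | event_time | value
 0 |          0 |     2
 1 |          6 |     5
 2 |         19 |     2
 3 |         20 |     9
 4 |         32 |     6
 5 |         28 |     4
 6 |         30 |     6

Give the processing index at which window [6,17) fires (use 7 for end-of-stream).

i=0 t=0 v=2: → [0,11); WM=−∞
i=1 t=6 v=5: → [6,17),[5,16),[4,15),[3,14),[2,13),[1,12),[0,11); WM=−∞
i=2 t=19 v=2: → [19,30),[18,29),[17,28),[16,27),[15,26),[14,25),[13,24),[12,23),[11,22),[10,21),[9,20); WM=17; [0,11) fires=2 [1,12) fires=1 [2,13) fires=1 [3,14) fires=1 [4,15) fires=1 [5,16) fires=1 [6,17) fires=1
i=3 t=20 v=9: → [20,31),[19,30),[18,29),[17,28),[16,27),[15,26),[14,25),[13,24),[12,23),[11,22),[10,21); WM=17
i=4 t=32 v=6: → [32,43),[31,42),[30,41),[29,40),[28,39),[27,38),[26,37),[25,36),[24,35),[23,34),[22,33); WM=17
i=5 t=28 v=4: → [28,39),[27,38),[26,37),[25,36),[24,35),[23,34),[22,33),[21,32),[20,31),[19,30),[18,29); WM=30; [9,20) fires=1 [10,21) fires=2 [11,22) fires=2 [12,23) fires=2 [13,24) fires=2 [14,25) fires=2 [15,26) fires=2 [16,27) fires=2 [17,28) fires=2 [18,29) fires=3 [19,30) fires=3
i=6 t=30 v=6: → [30,41),[29,40),[28,39),[27,38),[26,37),[25,36),[24,35),[23,34),[22,33),[21,32),[20,31); WM=30

2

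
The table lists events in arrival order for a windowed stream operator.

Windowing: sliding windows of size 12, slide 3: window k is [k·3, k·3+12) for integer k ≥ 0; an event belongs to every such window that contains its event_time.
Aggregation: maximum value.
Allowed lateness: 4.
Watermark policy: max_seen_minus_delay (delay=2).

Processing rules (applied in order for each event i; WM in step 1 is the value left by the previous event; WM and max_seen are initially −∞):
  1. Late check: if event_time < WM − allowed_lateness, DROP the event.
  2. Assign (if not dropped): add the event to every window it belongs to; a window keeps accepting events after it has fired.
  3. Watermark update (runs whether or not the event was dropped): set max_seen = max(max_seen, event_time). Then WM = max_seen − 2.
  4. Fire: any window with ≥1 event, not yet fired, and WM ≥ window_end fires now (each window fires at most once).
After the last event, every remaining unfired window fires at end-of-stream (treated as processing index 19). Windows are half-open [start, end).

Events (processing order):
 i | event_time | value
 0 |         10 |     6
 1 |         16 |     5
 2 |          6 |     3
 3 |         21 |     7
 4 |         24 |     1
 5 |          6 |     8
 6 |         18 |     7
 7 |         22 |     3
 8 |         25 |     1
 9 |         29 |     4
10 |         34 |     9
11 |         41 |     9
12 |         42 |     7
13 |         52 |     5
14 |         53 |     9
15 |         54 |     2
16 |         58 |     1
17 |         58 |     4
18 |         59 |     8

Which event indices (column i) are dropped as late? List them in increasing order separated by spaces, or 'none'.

i=0 t=10 v=6: → [9,21),[6,18),[3,15),[0,12); WM=8
i=1 t=16 v=5: → [15,27),[12,24),[9,21),[6,18); WM=14; [0,12) fires=6
i=2 t=6 v=3: DROP (t<14-4); WM=14
i=3 t=21 v=7: → [21,33),[18,30),[15,27),[12,24); WM=19; [3,15) fires=6 [6,18) fires=6
i=4 t=24 v=1: → [24,36),[21,33),[18,30),[15,27); WM=22; [9,21) fires=6
i=5 t=6 v=8: DROP (t<22-4); WM=22
i=6 t=18 v=7: → [18,30),[15,27),[12,24),[9,21); WM=22
i=7 t=22 v=3: → [21,33),[18,30),[15,27),[12,24); WM=22
i=8 t=25 v=1: → [24,36),[21,33),[18,30),[15,27); WM=23
i=9 t=29 v=4: → [27,39),[24,36),[21,33),[18,30); WM=27; [12,24) fires=7 [15,27) fires=7
i=10 t=34 v=9: → [33,45),[30,42),[27,39),[24,36); WM=32; [18,30) fires=7
i=11 t=41 v=9: → [39,51),[36,48),[33,45),[30,42); WM=39; [21,33) fires=7 [24,36) fires=9 [27,39) fires=9
i=12 t=42 v=7: → [42,54),[39,51),[36,48),[33,45); WM=40
i=13 t=52 v=5: → [51,63),[48,60),[45,57),[42,54); WM=50; [30,42) fires=9 [33,45) fires=9 [36,48) fires=9
i=14 t=53 v=9: → [51,63),[48,60),[45,57),[42,54); WM=51; [39,51) fires=9
i=15 t=54 v=2: → [54,66),[51,63),[48,60),[45,57); WM=52
i=16 t=58 v=1: → [57,69),[54,66),[51,63),[48,60); WM=56; [42,54) fires=9
i=17 t=58 v=4: → [57,69),[54,66),[51,63),[48,60); WM=56
i=18 t=59 v=8: → [57,69),[54,66),[51,63),[48,60); WM=57; [45,57) fires=9

2 5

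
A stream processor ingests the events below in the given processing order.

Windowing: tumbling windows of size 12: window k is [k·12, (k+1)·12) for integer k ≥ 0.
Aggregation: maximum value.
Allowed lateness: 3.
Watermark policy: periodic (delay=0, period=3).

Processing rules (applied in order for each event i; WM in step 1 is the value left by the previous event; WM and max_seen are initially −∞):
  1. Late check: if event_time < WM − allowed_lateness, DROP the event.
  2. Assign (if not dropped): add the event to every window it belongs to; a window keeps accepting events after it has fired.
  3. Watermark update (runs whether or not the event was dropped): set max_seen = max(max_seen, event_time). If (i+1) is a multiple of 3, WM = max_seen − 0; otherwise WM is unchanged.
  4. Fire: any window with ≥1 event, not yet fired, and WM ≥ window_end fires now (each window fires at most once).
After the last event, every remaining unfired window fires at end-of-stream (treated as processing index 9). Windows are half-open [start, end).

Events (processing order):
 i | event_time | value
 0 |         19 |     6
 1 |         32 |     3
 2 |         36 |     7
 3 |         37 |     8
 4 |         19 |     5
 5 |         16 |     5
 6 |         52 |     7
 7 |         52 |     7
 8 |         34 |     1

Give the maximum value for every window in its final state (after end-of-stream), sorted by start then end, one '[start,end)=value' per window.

i=0 t=19 v=6: → [12,24); WM=−∞
i=1 t=32 v=3: → [24,36); WM=−∞
i=2 t=36 v=7: → [36,48); WM=36; [12,24) fires=6 [24,36) fires=3
i=3 t=37 v=8: → [36,48); WM=36
i=4 t=19 v=5: DROP (t<36-3); WM=36
i=5 t=16 v=5: DROP (t<36-3); WM=37
i=6 t=52 v=7: → [48,60); WM=37
i=7 t=52 v=7: → [48,60); WM=37
i=8 t=34 v=1: → [24,36); WM=52; [36,48) fires=8

[12,24)=6 [24,36)=3 [36,48)=8 [48,60)=7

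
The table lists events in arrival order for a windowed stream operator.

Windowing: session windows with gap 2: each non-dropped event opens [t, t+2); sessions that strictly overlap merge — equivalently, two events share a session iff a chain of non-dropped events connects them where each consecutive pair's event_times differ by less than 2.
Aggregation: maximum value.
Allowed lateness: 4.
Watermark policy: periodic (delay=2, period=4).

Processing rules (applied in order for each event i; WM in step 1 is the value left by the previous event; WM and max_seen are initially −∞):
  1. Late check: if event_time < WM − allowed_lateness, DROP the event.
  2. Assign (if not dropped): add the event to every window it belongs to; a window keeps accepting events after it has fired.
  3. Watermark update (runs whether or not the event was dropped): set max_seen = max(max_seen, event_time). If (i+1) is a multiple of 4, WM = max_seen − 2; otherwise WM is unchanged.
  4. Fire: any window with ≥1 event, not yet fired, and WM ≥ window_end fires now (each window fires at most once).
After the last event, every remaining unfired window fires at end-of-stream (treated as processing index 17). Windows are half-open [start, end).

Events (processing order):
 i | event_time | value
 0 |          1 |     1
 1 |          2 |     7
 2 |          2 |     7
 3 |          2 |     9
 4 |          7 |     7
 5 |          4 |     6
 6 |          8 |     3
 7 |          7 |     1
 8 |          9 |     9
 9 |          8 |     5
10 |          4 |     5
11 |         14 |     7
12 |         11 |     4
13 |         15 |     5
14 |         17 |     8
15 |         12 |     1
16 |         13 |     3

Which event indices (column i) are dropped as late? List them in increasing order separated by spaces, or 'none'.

none

i=0 t=1 v=1: → [1,3); WM=−∞
i=1 t=2 v=7: → [1,4); WM=−∞
i=2 t=2 v=7: → [1,4); WM=−∞
i=3 t=2 v=9: → [1,4); WM=0
i=4 t=7 v=7: → [7,9); WM=0
i=5 t=4 v=6: → [4,6); WM=0
i=6 t=8 v=3: → [7,10); WM=0
i=7 t=7 v=1: → [7,10); WM=6
i=8 t=9 v=9: → [7,11); WM=6
i=9 t=8 v=5: → [7,11); WM=6
i=10 t=4 v=5: → [4,6); WM=6
i=11 t=14 v=7: → [14,16); WM=12
i=12 t=11 v=4: → [11,13); WM=12
i=13 t=15 v=5: → [14,17); WM=12
i=14 t=17 v=8: → [17,19); WM=12
i=15 t=12 v=1: → [11,14); WM=15
i=16 t=13 v=3: → [11,17); WM=15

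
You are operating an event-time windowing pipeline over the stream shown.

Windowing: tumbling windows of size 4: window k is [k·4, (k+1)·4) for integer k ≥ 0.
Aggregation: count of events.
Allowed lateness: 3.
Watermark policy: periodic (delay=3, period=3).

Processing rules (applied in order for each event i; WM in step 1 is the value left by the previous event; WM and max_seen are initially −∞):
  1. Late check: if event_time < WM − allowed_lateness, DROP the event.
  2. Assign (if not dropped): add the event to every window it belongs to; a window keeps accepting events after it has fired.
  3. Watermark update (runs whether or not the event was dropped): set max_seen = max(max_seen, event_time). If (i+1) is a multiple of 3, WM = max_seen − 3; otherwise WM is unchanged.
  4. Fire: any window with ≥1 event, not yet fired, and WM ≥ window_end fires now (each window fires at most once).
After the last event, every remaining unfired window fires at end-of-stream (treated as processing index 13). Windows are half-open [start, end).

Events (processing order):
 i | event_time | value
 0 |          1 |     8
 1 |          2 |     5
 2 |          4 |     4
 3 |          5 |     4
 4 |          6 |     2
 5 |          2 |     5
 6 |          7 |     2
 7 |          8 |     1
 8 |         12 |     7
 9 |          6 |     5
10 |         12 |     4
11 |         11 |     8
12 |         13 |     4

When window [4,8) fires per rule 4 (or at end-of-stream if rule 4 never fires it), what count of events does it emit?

i=0 t=1 v=8: → [0,4); WM=−∞
i=1 t=2 v=5: → [0,4); WM=−∞
i=2 t=4 v=4: → [4,8); WM=1
i=3 t=5 v=4: → [4,8); WM=1
i=4 t=6 v=2: → [4,8); WM=1
i=5 t=2 v=5: → [0,4); WM=3
i=6 t=7 v=2: → [4,8); WM=3
i=7 t=8 v=1: → [8,12); WM=3
i=8 t=12 v=7: → [12,16); WM=9; [0,4) fires=3 [4,8) fires=4
i=9 t=6 v=5: → [4,8); WM=9
i=10 t=12 v=4: → [12,16); WM=9
i=11 t=11 v=8: → [8,12); WM=9
i=12 t=13 v=4: → [12,16); WM=9

4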